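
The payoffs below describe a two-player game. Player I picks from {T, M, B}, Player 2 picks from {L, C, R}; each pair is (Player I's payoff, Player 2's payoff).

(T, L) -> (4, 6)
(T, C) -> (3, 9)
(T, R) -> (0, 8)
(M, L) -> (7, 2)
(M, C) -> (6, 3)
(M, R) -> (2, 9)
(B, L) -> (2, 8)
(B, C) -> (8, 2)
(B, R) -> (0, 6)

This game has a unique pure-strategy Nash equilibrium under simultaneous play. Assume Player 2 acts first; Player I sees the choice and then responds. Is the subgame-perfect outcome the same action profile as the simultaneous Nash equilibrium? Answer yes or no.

yes

Backward induction with Player 2 moving first.
- L: Player I compares 4, 7, 2 and picks M; Player 2 would get 2.
- C: Player I compares 3, 6, 8 and picks B; Player 2 would get 2.
- R: Player I compares 0, 2, 0 and picks M; Player 2 would get 9.
Maximizing over 2, 2, 9, Player 2 chooses R. Subgame-perfect outcome: (M, R) with payoffs (2, 9).
Now find the simultaneous Nash equilibrium.
Player I's best replies: L→M; C→B; R→M.
Player 2's best replies: T→C; M→R; B→L.
Only (M, R) has each player best-responding; Nash payoffs (2, 9).
Sequential outcome (M, R) coincides with the Nash profile (M, R).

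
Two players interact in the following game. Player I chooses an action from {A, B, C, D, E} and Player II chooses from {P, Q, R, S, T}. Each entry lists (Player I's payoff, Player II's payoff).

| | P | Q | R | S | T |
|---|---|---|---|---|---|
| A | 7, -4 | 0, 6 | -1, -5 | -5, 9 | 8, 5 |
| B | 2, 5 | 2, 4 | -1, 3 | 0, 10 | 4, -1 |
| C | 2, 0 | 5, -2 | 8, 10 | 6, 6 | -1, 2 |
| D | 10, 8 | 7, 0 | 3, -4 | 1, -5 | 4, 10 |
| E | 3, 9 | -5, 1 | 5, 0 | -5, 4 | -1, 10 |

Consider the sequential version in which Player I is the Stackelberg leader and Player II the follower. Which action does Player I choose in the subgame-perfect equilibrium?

Player II best-responds to each possible Player I move:
- A: Player II compares -4, 6, -5, 9, 5 and picks S; Player I would get -5.
- B: Player II compares 5, 4, 3, 10, -1 and picks S; Player I would get 0.
- C: Player II compares 0, -2, 10, 6, 2 and picks R; Player I would get 8.
- D: Player II compares 8, 0, -4, -5, 10 and picks T; Player I would get 4.
- E: Player II compares 9, 1, 0, 4, 10 and picks T; Player I would get -1.
Maximizing over -5, 0, 8, 4, -1, Player I chooses C. Subgame-perfect outcome: (C, R) with payoffs (8, 10).

C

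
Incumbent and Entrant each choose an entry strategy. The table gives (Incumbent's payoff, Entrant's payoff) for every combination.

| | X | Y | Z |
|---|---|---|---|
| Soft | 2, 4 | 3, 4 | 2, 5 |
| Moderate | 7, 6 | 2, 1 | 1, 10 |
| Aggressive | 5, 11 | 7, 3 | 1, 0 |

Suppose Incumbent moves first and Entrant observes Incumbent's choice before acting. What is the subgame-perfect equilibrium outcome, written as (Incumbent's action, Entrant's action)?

Work backward from Entrant's decision.
- Soft → Entrant plays Z (best of 4, 4, 5); Incumbent gets 2.
- Moderate → Entrant plays Z (best of 6, 1, 10); Incumbent gets 1.
- Aggressive → Entrant plays X (best of 11, 3, 0); Incumbent gets 5.
Maximizing over 2, 1, 5, Incumbent chooses Aggressive. Subgame-perfect outcome: (Aggressive, X) with payoffs (5, 11).

(Aggressive, X)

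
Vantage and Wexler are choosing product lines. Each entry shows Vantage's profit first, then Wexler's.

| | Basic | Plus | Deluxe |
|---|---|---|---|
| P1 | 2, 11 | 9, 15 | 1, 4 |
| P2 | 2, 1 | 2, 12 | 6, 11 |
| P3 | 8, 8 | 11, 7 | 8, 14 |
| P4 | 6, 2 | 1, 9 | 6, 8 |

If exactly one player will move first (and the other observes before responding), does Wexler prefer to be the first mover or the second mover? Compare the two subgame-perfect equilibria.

If Vantage leads: Wexler's best replies are P1→Plus, P2→Plus, P3→Deluxe, P4→Plus; Vantage's induced payoffs 9, 2, 8, 1; outcome (P1, Plus), payoffs (9, 15).
If Wexler leads: Vantage's best replies are Basic→P3, Plus→P3, Deluxe→P3; Wexler's induced payoffs 8, 7, 14; outcome (P3, Deluxe), payoffs (8, 14).
Wexler gets 14 moving first and 15 moving second, so Wexler prefers to move second.

second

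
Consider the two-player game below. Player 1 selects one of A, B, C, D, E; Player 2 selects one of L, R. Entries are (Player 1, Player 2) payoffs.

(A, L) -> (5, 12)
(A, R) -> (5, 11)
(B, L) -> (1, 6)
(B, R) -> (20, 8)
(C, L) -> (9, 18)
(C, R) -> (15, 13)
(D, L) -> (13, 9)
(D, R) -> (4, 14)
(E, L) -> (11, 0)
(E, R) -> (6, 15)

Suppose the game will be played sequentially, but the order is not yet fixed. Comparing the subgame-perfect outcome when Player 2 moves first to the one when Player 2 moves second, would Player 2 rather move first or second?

If Player 1 leads: Player 2's best replies are A→L, B→R, C→L, D→R, E→R; Player 1's induced payoffs 5, 20, 9, 4, 6; outcome (B, R), payoffs (20, 8).
If Player 2 leads: Player 1's best replies are L→D, R→B; Player 2's induced payoffs 9, 8; outcome (D, L), payoffs (13, 9).
Player 2 gets 9 moving first and 8 moving second, so Player 2 prefers to move first.

first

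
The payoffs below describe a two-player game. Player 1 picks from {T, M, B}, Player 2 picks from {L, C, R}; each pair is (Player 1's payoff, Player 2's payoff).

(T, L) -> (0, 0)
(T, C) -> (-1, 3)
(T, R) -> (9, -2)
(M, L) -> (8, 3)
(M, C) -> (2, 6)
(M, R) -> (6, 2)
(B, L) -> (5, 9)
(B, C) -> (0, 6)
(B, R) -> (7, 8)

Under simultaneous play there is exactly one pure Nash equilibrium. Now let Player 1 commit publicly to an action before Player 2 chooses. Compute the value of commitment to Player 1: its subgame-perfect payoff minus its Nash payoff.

Solve by backward induction (Player 1 leads).
- T → Player 2 plays C (best of 0, 3, -2); Player 1 gets -1.
- M → Player 2 plays C (best of 3, 6, 2); Player 1 gets 2.
- B → Player 2 plays L (best of 9, 6, 8); Player 1 gets 5.
Among -1, 2, 5, the best is 5 at B. Subgame-perfect outcome: (B, L) with payoffs (5, 9).
For the simultaneous game, intersect best replies.
Player 1's best replies: L→M; C→M; R→T.
Player 2's best replies: T→C; M→C; B→L.
Only (M, C) has each player best-responding; Nash payoffs (2, 6).
Player 1's commitment gain: 5 − 2 = 3.

3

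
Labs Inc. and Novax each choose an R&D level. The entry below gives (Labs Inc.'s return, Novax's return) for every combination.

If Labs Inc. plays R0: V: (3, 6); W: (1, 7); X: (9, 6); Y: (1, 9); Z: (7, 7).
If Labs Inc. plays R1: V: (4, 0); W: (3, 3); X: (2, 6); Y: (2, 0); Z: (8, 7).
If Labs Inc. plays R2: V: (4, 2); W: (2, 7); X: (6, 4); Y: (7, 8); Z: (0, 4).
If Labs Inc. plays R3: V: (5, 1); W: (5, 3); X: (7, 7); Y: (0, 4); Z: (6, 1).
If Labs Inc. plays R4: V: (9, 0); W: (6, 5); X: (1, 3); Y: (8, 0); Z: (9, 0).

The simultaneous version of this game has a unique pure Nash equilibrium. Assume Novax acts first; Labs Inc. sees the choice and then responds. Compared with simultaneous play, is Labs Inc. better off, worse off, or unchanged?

Work backward from Labs Inc.'s decision.
- V → Labs Inc. plays R4 (best of 3, 4, 4, 5, 9); Novax gets 0.
- W → Labs Inc. plays R4 (best of 1, 3, 2, 5, 6); Novax gets 5.
- X → Labs Inc. plays R0 (best of 9, 2, 6, 7, 1); Novax gets 6.
- Y → Labs Inc. plays R4 (best of 1, 2, 7, 0, 8); Novax gets 0.
- Z → Labs Inc. plays R4 (best of 7, 8, 0, 6, 9); Novax gets 0.
Maximizing over 0, 5, 6, 0, 0, Novax chooses X. Subgame-perfect outcome: (R0, X) with payoffs (9, 6).
For the simultaneous game, intersect best replies.
Labs Inc.'s best replies: V→R4; W→R4; X→R0; Y→R4; Z→R4.
Novax's best replies: R0→Y; R1→Z; R2→Y; R3→X; R4→W.
Only (R4, W) has each player best-responding; Nash payoffs (6, 5).
Labs Inc. earns 9 sequentially versus 6 at the Nash outcome: better off.

better off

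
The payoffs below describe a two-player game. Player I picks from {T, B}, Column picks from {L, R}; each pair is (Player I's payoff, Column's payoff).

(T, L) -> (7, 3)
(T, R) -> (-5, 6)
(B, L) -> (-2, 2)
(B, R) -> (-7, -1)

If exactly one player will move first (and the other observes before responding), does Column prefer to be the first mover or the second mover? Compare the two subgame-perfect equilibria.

first

If Player I leads: Column's best replies are T→R, B→L; Player I's induced payoffs -5, -2; outcome (B, L), payoffs (-2, 2).
If Column leads: Player I's best replies are L→T, R→T; Column's induced payoffs 3, 6; outcome (T, R), payoffs (-5, 6).
Column gets 6 moving first and 2 moving second, so Column prefers to move first.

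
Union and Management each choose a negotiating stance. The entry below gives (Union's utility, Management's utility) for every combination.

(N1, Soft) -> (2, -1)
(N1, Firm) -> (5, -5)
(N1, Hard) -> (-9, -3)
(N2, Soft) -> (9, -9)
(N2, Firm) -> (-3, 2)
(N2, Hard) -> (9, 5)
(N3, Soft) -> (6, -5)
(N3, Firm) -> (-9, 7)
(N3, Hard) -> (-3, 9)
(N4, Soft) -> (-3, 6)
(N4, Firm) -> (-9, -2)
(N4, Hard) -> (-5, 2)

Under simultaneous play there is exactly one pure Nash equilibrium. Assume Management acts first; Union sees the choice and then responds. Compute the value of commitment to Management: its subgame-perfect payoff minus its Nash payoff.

Work backward from Union's decision.
- Soft: Union compares 2, 9, 6, -3 and picks N2; Management would get -9.
- Firm: Union compares 5, -3, -9, -9 and picks N1; Management would get -5.
- Hard: Union compares -9, 9, -3, -5 and picks N2; Management would get 5.
Among -9, -5, 5, the best is 5 at Hard. Subgame-perfect outcome: (N2, Hard) with payoffs (9, 5).
Under simultaneous play:
Union's best replies: Soft→N2; Firm→N1; Hard→N2.
Management's best replies: N1→Soft; N2→Hard; N3→Hard; N4→Soft.
Only (N2, Hard) has each player best-responding; Nash payoffs (9, 5).
Management's commitment gain: 5 − 5 = 0.

0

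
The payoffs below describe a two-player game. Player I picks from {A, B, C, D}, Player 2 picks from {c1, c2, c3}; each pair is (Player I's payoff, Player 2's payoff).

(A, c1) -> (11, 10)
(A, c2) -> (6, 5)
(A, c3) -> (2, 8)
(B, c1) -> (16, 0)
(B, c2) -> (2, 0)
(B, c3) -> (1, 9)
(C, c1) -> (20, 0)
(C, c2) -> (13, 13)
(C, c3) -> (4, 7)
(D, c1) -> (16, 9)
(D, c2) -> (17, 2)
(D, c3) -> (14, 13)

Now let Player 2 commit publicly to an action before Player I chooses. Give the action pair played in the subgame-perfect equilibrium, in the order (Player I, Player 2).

(D, c3)

Player I best-responds to each possible Player 2 move:
- c1: BR = C, leader payoff 0.
- c2: BR = D, leader payoff 2.
- c3: BR = D, leader payoff 13.
Player 2's induced payoffs are 0, 2, 13, so Player 2 commits to c3. Subgame-perfect outcome: (D, c3) with payoffs (14, 13).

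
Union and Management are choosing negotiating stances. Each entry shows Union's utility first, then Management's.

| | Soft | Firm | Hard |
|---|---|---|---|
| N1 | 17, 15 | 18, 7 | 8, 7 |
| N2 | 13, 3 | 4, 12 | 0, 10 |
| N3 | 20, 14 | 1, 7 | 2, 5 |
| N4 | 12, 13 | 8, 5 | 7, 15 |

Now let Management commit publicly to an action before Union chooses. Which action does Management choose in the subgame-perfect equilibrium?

Work backward from Union's decision.
- Soft: Union compares 17, 13, 20, 12 and picks N3; Management would get 14.
- Firm: Union compares 18, 4, 1, 8 and picks N1; Management would get 7.
- Hard: Union compares 8, 0, 2, 7 and picks N1; Management would get 7.
Management's induced payoffs are 14, 7, 7, so Management commits to Soft. Subgame-perfect outcome: (N3, Soft) with payoffs (20, 14).

Soft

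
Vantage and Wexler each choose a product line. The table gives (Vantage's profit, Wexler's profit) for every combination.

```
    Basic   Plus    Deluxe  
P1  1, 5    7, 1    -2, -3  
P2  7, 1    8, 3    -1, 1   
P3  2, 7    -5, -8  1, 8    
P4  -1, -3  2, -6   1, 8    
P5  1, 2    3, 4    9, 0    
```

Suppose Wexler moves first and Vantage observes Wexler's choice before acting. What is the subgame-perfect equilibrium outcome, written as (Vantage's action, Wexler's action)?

Vantage best-responds to each possible Wexler move:
- Basic: BR = P2, leader payoff 1.
- Plus: BR = P2, leader payoff 3.
- Deluxe: BR = P5, leader payoff 0.
Maximizing over 1, 3, 0, Wexler chooses Plus. Subgame-perfect outcome: (P2, Plus) with payoffs (8, 3).

(P2, Plus)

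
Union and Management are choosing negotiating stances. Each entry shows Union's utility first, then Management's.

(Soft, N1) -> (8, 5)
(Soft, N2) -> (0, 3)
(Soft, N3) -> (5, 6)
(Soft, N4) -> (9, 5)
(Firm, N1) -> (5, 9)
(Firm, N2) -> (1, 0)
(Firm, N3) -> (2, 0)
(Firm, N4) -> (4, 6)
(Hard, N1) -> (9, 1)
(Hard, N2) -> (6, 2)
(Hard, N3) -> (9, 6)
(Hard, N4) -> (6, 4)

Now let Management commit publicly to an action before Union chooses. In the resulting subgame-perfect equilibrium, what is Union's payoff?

9

Union best-responds to each possible Management move:
- N1: Union compares 8, 5, 9 and picks Hard; Management would get 1.
- N2: Union compares 0, 1, 6 and picks Hard; Management would get 2.
- N3: Union compares 5, 2, 9 and picks Hard; Management would get 6.
- N4: Union compares 9, 4, 6 and picks Soft; Management would get 5.
Management's induced payoffs are 1, 2, 6, 5, so Management commits to N3. Subgame-perfect outcome: (Hard, N3) with payoffs (9, 6).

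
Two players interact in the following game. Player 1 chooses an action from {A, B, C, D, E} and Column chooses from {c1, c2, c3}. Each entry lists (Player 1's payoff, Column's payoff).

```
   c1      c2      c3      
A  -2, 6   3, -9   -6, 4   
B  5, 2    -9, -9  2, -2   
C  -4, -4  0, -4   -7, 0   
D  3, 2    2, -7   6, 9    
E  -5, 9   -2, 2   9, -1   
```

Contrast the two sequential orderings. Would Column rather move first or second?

second

If Player 1 leads: Column's best replies are A→c1, B→c1, C→c3, D→c3, E→c1; Player 1's induced payoffs -2, 5, -7, 6, -5; outcome (D, c3), payoffs (6, 9).
If Column leads: Player 1's best replies are c1→B, c2→A, c3→E; Column's induced payoffs 2, -9, -1; outcome (B, c1), payoffs (5, 2).
Column gets 2 moving first and 9 moving second, so Column prefers to move second.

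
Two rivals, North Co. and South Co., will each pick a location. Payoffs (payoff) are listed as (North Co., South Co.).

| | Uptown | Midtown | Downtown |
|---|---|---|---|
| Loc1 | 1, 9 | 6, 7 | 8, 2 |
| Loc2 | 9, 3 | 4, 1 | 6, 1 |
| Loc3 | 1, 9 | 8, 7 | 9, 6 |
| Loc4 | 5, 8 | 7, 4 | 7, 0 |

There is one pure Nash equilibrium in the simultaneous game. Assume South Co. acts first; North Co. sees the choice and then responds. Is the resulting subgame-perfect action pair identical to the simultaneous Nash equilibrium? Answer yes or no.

no

Solve by backward induction (South Co. leads).
- Uptown → North Co. plays Loc2 (best of 1, 9, 1, 5); South Co. gets 3.
- Midtown → North Co. plays Loc3 (best of 6, 4, 8, 7); South Co. gets 7.
- Downtown → North Co. plays Loc3 (best of 8, 6, 9, 7); South Co. gets 6.
Among 3, 7, 6, the best is 7 at Midtown. Subgame-perfect outcome: (Loc3, Midtown) with payoffs (8, 7).
For the simultaneous game, intersect best replies.
North Co.'s best replies: Uptown→Loc2; Midtown→Loc3; Downtown→Loc3.
South Co.'s best replies: Loc1→Uptown; Loc2→Uptown; Loc3→Uptown; Loc4→Uptown.
The unique mutual best reply is (Loc2, Uptown), giving (9, 3).
Sequential outcome (Loc3, Midtown) differs from the Nash profile (Loc2, Uptown).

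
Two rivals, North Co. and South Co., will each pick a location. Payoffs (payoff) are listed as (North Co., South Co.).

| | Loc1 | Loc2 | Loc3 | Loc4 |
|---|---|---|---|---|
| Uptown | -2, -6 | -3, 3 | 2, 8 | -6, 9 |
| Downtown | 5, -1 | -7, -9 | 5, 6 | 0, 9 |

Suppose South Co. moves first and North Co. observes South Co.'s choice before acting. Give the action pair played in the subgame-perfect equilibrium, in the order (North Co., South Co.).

(Downtown, Loc4)

Work backward from North Co.'s decision.
- Loc1: BR = Downtown, leader payoff -1.
- Loc2: BR = Uptown, leader payoff 3.
- Loc3: BR = Downtown, leader payoff 6.
- Loc4: BR = Downtown, leader payoff 9.
Among -1, 3, 6, 9, the best is 9 at Loc4. Subgame-perfect outcome: (Downtown, Loc4) with payoffs (0, 9).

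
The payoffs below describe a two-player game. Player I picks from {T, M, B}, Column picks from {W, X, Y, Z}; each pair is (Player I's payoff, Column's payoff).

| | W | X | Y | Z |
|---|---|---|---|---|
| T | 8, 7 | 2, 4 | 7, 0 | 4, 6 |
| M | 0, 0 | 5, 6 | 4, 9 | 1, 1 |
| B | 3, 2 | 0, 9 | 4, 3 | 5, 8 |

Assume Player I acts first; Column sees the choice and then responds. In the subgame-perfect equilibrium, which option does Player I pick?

T

Solve by backward induction (Player I leads).
- T: Column compares 7, 4, 0, 6 and picks W; Player I would get 8.
- M: Column compares 0, 6, 9, 1 and picks Y; Player I would get 4.
- B: Column compares 2, 9, 3, 8 and picks X; Player I would get 0.
Player I's induced payoffs are 8, 4, 0, so Player I commits to T. Subgame-perfect outcome: (T, W) with payoffs (8, 7).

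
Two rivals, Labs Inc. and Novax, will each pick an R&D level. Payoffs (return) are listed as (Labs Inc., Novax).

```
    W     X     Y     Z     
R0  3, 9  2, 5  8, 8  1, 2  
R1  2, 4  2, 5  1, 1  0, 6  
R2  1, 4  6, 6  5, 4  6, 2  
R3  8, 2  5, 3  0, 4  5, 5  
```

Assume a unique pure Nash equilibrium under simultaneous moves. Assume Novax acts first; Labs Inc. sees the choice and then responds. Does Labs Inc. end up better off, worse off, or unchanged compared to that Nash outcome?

Backward induction with Novax moving first.
- W: Labs Inc. compares 3, 2, 1, 8 and picks R3; Novax would get 2.
- X: Labs Inc. compares 2, 2, 6, 5 and picks R2; Novax would get 6.
- Y: Labs Inc. compares 8, 1, 5, 0 and picks R0; Novax would get 8.
- Z: Labs Inc. compares 1, 0, 6, 5 and picks R2; Novax would get 2.
Maximizing over 2, 6, 8, 2, Novax chooses Y. Subgame-perfect outcome: (R0, Y) with payoffs (8, 8).
For the simultaneous game, intersect best replies.
Labs Inc.'s best replies: W→R3; X→R2; Y→R0; Z→R2.
Novax's best replies: R0→W; R1→Z; R2→X; R3→Z.
Only (R2, X) has each player best-responding; Nash payoffs (6, 6).
Labs Inc. earns 8 sequentially versus 6 at the Nash outcome: better off.

better off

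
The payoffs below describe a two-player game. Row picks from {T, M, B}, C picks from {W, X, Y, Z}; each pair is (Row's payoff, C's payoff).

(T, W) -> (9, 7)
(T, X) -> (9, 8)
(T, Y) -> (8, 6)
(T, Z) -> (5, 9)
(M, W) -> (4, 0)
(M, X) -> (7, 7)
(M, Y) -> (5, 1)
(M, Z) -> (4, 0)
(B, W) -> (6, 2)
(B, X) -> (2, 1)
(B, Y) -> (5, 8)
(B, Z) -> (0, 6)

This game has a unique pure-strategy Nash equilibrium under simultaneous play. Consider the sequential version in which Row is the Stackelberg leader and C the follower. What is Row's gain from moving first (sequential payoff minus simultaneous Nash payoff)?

2

Backward induction with Row moving first.
- T → C plays Z (best of 7, 8, 6, 9); Row gets 5.
- M → C plays X (best of 0, 7, 1, 0); Row gets 7.
- B → C plays Y (best of 2, 1, 8, 6); Row gets 5.
Among 5, 7, 5, the best is 7 at M. Subgame-perfect outcome: (M, X) with payoffs (7, 7).
Now find the simultaneous Nash equilibrium.
Row's best replies: W→T; X→T; Y→T; Z→T.
C's best replies: T→Z; M→X; B→Y.
Only (T, Z) has each player best-responding; Nash payoffs (5, 9).
Row's commitment gain: 7 − 5 = 2.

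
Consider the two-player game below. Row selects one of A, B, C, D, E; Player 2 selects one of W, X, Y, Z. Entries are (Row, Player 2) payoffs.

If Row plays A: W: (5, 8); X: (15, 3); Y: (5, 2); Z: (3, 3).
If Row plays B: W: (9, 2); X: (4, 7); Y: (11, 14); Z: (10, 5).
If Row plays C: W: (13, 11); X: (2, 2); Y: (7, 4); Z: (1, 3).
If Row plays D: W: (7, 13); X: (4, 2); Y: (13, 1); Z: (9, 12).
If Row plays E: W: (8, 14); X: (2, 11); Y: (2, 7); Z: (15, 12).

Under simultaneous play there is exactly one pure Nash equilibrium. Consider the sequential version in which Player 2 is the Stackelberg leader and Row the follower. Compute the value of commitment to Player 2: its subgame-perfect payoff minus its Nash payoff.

1

Backward induction with Player 2 moving first.
- W: Row compares 5, 9, 13, 7, 8 and picks C; Player 2 would get 11.
- X: Row compares 15, 4, 2, 4, 2 and picks A; Player 2 would get 3.
- Y: Row compares 5, 11, 7, 13, 2 and picks D; Player 2 would get 1.
- Z: Row compares 3, 10, 1, 9, 15 and picks E; Player 2 would get 12.
Among 11, 3, 1, 12, the best is 12 at Z. Subgame-perfect outcome: (E, Z) with payoffs (15, 12).
For the simultaneous game, intersect best replies.
Row's best replies: W→C; X→A; Y→D; Z→E.
Player 2's best replies: A→W; B→Y; C→W; D→W; E→W.
The unique mutual best reply is (C, W), giving (13, 11).
Player 2's commitment gain: 12 − 11 = 1.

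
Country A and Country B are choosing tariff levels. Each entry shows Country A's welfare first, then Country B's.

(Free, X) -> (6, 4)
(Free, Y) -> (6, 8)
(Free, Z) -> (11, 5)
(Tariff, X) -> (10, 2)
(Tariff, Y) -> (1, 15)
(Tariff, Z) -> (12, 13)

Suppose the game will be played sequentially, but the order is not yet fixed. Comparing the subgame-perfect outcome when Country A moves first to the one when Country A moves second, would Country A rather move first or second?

second

If Country A leads: Country B's best replies are Free→Y, Tariff→Y; Country A's induced payoffs 6, 1; outcome (Free, Y), payoffs (6, 8).
If Country B leads: Country A's best replies are X→Tariff, Y→Free, Z→Tariff; Country B's induced payoffs 2, 8, 13; outcome (Tariff, Z), payoffs (12, 13).
Country A gets 6 moving first and 12 moving second, so Country A prefers to move second.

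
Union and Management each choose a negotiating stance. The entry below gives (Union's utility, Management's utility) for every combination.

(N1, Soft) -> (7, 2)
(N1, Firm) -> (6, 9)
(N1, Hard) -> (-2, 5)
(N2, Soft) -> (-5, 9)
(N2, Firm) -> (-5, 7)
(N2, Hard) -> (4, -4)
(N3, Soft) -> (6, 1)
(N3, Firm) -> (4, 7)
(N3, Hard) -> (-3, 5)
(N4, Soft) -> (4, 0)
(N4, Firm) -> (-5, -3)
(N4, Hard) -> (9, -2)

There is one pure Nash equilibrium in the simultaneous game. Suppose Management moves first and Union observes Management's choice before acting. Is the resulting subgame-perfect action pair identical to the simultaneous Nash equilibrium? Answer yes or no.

yes

Union best-responds to each possible Management move:
- Soft: BR = N1, leader payoff 2.
- Firm: BR = N1, leader payoff 9.
- Hard: BR = N4, leader payoff -2.
Maximizing over 2, 9, -2, Management chooses Firm. Subgame-perfect outcome: (N1, Firm) with payoffs (6, 9).
For the simultaneous game, intersect best replies.
Union's best replies: Soft→N1; Firm→N1; Hard→N4.
Management's best replies: N1→Firm; N2→Soft; N3→Firm; N4→Soft.
The unique mutual best reply is (N1, Firm), giving (6, 9).
Sequential outcome (N1, Firm) coincides with the Nash profile (N1, Firm).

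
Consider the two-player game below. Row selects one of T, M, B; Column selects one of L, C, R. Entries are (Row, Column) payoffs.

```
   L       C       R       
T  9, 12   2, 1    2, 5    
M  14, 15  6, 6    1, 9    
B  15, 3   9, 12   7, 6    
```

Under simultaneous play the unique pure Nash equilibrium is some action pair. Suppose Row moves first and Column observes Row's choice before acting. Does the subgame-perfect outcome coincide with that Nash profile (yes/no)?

Column best-responds to each possible Row move:
- T → Column plays L (best of 12, 1, 5); Row gets 9.
- M → Column plays L (best of 15, 6, 9); Row gets 14.
- B → Column plays C (best of 3, 12, 6); Row gets 9.
Row's induced payoffs are 9, 14, 9, so Row commits to M. Subgame-perfect outcome: (M, L) with payoffs (14, 15).
Under simultaneous play:
Row's best replies: L→B; C→B; R→B.
Column's best replies: T→L; M→L; B→C.
Only (B, C) has each player best-responding; Nash payoffs (9, 12).
Sequential outcome (M, L) differs from the Nash profile (B, C).

no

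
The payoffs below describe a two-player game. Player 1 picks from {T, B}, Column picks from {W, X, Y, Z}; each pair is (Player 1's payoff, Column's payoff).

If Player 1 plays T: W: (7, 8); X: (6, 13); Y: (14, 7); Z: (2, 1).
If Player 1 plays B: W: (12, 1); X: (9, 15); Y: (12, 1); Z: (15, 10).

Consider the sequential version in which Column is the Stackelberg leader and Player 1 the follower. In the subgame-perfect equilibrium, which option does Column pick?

Work backward from Player 1's decision.
- W: BR = B, leader payoff 1.
- X: BR = B, leader payoff 15.
- Y: BR = T, leader payoff 7.
- Z: BR = B, leader payoff 10.
Column's induced payoffs are 1, 15, 7, 10, so Column commits to X. Subgame-perfect outcome: (B, X) with payoffs (9, 15).

X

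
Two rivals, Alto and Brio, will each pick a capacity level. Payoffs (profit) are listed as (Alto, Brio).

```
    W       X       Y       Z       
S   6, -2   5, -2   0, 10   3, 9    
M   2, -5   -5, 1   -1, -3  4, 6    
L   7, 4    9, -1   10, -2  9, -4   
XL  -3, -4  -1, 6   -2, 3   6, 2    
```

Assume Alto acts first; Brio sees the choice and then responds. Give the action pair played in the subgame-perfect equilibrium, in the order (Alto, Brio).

Brio best-responds to each possible Alto move:
- S: BR = Y, leader payoff 0.
- M: BR = Z, leader payoff 4.
- L: BR = W, leader payoff 7.
- XL: BR = X, leader payoff -1.
Among 0, 4, 7, -1, the best is 7 at L. Subgame-perfect outcome: (L, W) with payoffs (7, 4).

(L, W)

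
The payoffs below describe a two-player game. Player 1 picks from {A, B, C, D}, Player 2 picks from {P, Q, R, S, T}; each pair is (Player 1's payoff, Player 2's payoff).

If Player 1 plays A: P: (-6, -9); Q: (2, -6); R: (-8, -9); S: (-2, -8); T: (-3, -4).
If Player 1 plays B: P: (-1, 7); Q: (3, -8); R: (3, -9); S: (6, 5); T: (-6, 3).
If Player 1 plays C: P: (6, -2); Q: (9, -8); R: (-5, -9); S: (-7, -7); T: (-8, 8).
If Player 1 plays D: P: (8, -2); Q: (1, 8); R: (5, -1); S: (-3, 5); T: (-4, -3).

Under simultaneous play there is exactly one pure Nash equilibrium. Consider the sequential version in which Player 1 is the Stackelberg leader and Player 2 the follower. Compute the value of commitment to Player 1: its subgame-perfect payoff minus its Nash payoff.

Work backward from Player 2's decision.
- A: BR = T, leader payoff -3.
- B: BR = P, leader payoff -1.
- C: BR = T, leader payoff -8.
- D: BR = Q, leader payoff 1.
Among -3, -1, -8, 1, the best is 1 at D. Subgame-perfect outcome: (D, Q) with payoffs (1, 8).
Under simultaneous play:
Player 1's best replies: P→D; Q→C; R→D; S→B; T→A.
Player 2's best replies: A→T; B→P; C→T; D→Q.
Only (A, T) has each player best-responding; Nash payoffs (-3, -4).
Player 1's commitment gain: 1 − -3 = 4.

4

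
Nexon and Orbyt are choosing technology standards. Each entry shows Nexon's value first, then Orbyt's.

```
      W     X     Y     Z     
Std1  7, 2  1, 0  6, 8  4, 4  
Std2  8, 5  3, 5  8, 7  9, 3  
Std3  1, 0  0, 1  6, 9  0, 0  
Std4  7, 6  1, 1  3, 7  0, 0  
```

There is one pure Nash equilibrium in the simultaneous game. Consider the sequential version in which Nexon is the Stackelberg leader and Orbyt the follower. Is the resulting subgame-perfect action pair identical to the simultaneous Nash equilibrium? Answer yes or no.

Orbyt best-responds to each possible Nexon move:
- Std1 → Orbyt plays Y (best of 2, 0, 8, 4); Nexon gets 6.
- Std2 → Orbyt plays Y (best of 5, 5, 7, 3); Nexon gets 8.
- Std3 → Orbyt plays Y (best of 0, 1, 9, 0); Nexon gets 6.
- Std4 → Orbyt plays Y (best of 6, 1, 7, 0); Nexon gets 3.
Nexon's induced payoffs are 6, 8, 6, 3, so Nexon commits to Std2. Subgame-perfect outcome: (Std2, Y) with payoffs (8, 7).
Now find the simultaneous Nash equilibrium.
Nexon's best replies: W→Std2; X→Std2; Y→Std2; Z→Std2.
Orbyt's best replies: Std1→Y; Std2→Y; Std3→Y; Std4→Y.
The unique mutual best reply is (Std2, Y), giving (8, 7).
Sequential outcome (Std2, Y) coincides with the Nash profile (Std2, Y).

yes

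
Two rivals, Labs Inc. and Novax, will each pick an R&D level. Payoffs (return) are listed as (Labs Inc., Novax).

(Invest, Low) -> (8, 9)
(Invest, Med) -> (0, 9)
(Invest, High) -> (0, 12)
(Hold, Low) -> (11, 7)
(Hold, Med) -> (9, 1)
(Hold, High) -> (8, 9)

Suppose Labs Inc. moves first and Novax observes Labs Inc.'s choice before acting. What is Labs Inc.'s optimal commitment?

Hold

Work backward from Novax's decision.
- Invest: BR = High, leader payoff 0.
- Hold: BR = High, leader payoff 8.
Labs Inc.'s induced payoffs are 0, 8, so Labs Inc. commits to Hold. Subgame-perfect outcome: (Hold, High) with payoffs (8, 9).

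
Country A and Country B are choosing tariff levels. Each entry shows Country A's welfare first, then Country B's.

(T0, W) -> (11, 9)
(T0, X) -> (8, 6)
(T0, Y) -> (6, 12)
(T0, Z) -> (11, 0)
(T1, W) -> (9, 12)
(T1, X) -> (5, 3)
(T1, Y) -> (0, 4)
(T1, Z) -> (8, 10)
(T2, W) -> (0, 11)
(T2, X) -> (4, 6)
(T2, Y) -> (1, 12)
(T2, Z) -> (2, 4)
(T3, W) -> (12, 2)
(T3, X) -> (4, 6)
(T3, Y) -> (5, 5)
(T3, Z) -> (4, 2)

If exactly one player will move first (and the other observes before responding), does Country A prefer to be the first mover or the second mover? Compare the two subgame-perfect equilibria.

If Country A leads: Country B's best replies are T0→Y, T1→W, T2→Y, T3→X; Country A's induced payoffs 6, 9, 1, 4; outcome (T1, W), payoffs (9, 12).
If Country B leads: Country A's best replies are W→T3, X→T0, Y→T0, Z→T0; Country B's induced payoffs 2, 6, 12, 0; outcome (T0, Y), payoffs (6, 12).
Country A gets 9 moving first and 6 moving second, so Country A prefers to move first.

first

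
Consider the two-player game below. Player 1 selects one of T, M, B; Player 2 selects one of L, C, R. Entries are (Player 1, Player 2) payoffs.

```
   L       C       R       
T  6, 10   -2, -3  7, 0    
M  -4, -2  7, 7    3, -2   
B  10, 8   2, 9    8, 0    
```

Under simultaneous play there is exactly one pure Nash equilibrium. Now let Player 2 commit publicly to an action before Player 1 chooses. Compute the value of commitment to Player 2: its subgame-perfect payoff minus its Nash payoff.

1

Backward induction with Player 2 moving first.
- L: BR = B, leader payoff 8.
- C: BR = M, leader payoff 7.
- R: BR = B, leader payoff 0.
Player 2's induced payoffs are 8, 7, 0, so Player 2 commits to L. Subgame-perfect outcome: (B, L) with payoffs (10, 8).
Now find the simultaneous Nash equilibrium.
Player 1's best replies: L→B; C→M; R→B.
Player 2's best replies: T→L; M→C; B→C.
Only (M, C) has each player best-responding; Nash payoffs (7, 7).
Player 2's commitment gain: 8 − 7 = 1.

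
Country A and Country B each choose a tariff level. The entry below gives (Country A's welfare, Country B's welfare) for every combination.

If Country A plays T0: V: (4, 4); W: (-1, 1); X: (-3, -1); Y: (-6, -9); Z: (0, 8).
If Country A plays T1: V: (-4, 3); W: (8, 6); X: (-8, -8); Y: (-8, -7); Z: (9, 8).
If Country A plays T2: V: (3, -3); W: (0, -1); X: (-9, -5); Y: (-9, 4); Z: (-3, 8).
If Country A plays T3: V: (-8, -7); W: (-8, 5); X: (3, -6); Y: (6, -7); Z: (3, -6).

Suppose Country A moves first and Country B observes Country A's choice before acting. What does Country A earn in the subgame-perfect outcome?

9

Solve by backward induction (Country A leads).
- T0: Country B compares 4, 1, -1, -9, 8 and picks Z; Country A would get 0.
- T1: Country B compares 3, 6, -8, -7, 8 and picks Z; Country A would get 9.
- T2: Country B compares -3, -1, -5, 4, 8 and picks Z; Country A would get -3.
- T3: Country B compares -7, 5, -6, -7, -6 and picks W; Country A would get -8.
Country A's induced payoffs are 0, 9, -3, -8, so Country A commits to T1. Subgame-perfect outcome: (T1, Z) with payoffs (9, 8).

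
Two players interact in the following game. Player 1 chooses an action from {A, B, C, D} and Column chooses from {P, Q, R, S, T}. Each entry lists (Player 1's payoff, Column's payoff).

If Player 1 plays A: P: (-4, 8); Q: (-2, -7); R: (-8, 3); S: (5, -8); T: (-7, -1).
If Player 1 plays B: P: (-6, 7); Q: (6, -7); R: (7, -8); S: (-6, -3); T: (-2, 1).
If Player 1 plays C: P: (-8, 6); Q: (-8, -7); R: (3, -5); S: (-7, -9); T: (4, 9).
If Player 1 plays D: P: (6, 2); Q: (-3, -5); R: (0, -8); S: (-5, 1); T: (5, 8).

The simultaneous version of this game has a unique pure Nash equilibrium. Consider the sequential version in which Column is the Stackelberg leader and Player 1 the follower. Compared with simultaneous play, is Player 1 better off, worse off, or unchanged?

unchanged

Work backward from Player 1's decision.
- P: BR = D, leader payoff 2.
- Q: BR = B, leader payoff -7.
- R: BR = B, leader payoff -8.
- S: BR = A, leader payoff -8.
- T: BR = D, leader payoff 8.
Among 2, -7, -8, -8, 8, the best is 8 at T. Subgame-perfect outcome: (D, T) with payoffs (5, 8).
Under simultaneous play:
Player 1's best replies: P→D; Q→B; R→B; S→A; T→D.
Column's best replies: A→P; B→P; C→T; D→T.
Only (D, T) has each player best-responding; Nash payoffs (5, 8).
Player 1 earns 5 sequentially versus 5 at the Nash outcome: unchanged.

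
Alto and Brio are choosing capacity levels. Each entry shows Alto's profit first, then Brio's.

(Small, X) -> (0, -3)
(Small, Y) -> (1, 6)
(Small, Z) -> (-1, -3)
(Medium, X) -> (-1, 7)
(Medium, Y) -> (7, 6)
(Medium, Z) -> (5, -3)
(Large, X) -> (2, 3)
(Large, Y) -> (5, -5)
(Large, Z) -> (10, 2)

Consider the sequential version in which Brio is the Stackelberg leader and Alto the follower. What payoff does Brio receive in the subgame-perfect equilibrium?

6

Solve by backward induction (Brio leads).
- X → Alto plays Large (best of 0, -1, 2); Brio gets 3.
- Y → Alto plays Medium (best of 1, 7, 5); Brio gets 6.
- Z → Alto plays Large (best of -1, 5, 10); Brio gets 2.
Brio's induced payoffs are 3, 6, 2, so Brio commits to Y. Subgame-perfect outcome: (Medium, Y) with payoffs (7, 6).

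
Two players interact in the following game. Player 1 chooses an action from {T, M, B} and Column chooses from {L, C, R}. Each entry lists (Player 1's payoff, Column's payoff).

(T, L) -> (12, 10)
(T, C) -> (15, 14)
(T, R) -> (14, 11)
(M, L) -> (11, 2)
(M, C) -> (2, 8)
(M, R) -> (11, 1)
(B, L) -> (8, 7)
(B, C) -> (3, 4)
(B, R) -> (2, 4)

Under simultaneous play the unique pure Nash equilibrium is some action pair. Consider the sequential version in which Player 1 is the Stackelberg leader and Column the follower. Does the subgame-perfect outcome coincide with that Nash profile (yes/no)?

Column best-responds to each possible Player 1 move:
- T: BR = C, leader payoff 15.
- M: BR = C, leader payoff 2.
- B: BR = L, leader payoff 8.
Maximizing over 15, 2, 8, Player 1 chooses T. Subgame-perfect outcome: (T, C) with payoffs (15, 14).
For the simultaneous game, intersect best replies.
Player 1's best replies: L→T; C→T; R→T.
Column's best replies: T→C; M→C; B→L.
Only (T, C) has each player best-responding; Nash payoffs (15, 14).
Sequential outcome (T, C) coincides with the Nash profile (T, C).

yes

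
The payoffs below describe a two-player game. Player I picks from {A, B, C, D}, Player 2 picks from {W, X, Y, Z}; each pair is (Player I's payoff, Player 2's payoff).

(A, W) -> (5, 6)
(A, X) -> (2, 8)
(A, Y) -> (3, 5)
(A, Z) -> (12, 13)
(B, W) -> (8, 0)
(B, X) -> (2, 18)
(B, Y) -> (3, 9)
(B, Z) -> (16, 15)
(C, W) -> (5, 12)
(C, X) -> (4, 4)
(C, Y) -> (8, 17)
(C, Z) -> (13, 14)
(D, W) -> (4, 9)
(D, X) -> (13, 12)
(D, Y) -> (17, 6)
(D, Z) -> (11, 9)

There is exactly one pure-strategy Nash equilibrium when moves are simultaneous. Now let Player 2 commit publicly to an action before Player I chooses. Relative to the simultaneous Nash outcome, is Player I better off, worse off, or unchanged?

better off

Solve by backward induction (Player 2 leads).
- W → Player I plays B (best of 5, 8, 5, 4); Player 2 gets 0.
- X → Player I plays D (best of 2, 2, 4, 13); Player 2 gets 12.
- Y → Player I plays D (best of 3, 3, 8, 17); Player 2 gets 6.
- Z → Player I plays B (best of 12, 16, 13, 11); Player 2 gets 15.
Player 2's induced payoffs are 0, 12, 6, 15, so Player 2 commits to Z. Subgame-perfect outcome: (B, Z) with payoffs (16, 15).
Now find the simultaneous Nash equilibrium.
Player I's best replies: W→B; X→D; Y→D; Z→B.
Player 2's best replies: A→Z; B→X; C→Y; D→X.
Only (D, X) has each player best-responding; Nash payoffs (13, 12).
Player I earns 16 sequentially versus 13 at the Nash outcome: better off.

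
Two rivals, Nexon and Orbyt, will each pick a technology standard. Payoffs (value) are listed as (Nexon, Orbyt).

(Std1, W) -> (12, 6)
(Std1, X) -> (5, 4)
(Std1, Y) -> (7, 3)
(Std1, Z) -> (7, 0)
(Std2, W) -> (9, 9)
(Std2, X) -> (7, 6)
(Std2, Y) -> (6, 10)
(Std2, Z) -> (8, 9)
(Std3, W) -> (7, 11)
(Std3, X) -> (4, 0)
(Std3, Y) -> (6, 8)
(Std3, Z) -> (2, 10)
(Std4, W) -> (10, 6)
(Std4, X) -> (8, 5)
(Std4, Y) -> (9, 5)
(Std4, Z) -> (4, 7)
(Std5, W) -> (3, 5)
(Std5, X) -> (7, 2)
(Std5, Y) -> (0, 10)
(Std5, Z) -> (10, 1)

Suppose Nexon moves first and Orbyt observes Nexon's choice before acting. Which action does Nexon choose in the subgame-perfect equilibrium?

Solve by backward induction (Nexon leads).
- Std1: Orbyt compares 6, 4, 3, 0 and picks W; Nexon would get 12.
- Std2: Orbyt compares 9, 6, 10, 9 and picks Y; Nexon would get 6.
- Std3: Orbyt compares 11, 0, 8, 10 and picks W; Nexon would get 7.
- Std4: Orbyt compares 6, 5, 5, 7 and picks Z; Nexon would get 4.
- Std5: Orbyt compares 5, 2, 10, 1 and picks Y; Nexon would get 0.
Maximizing over 12, 6, 7, 4, 0, Nexon chooses Std1. Subgame-perfect outcome: (Std1, W) with payoffs (12, 6).

Std1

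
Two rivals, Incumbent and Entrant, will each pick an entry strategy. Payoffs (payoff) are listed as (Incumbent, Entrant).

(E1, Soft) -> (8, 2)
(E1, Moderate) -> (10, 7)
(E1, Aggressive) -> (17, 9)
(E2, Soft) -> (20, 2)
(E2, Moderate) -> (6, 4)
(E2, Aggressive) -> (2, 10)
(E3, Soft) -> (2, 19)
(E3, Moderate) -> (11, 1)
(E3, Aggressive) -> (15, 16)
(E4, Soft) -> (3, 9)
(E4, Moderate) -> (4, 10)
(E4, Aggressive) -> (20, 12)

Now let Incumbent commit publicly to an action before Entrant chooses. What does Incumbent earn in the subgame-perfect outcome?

Solve by backward induction (Incumbent leads).
- E1 → Entrant plays Aggressive (best of 2, 7, 9); Incumbent gets 17.
- E2 → Entrant plays Aggressive (best of 2, 4, 10); Incumbent gets 2.
- E3 → Entrant plays Soft (best of 19, 1, 16); Incumbent gets 2.
- E4 → Entrant plays Aggressive (best of 9, 10, 12); Incumbent gets 20.
Maximizing over 17, 2, 2, 20, Incumbent chooses E4. Subgame-perfect outcome: (E4, Aggressive) with payoffs (20, 12).

20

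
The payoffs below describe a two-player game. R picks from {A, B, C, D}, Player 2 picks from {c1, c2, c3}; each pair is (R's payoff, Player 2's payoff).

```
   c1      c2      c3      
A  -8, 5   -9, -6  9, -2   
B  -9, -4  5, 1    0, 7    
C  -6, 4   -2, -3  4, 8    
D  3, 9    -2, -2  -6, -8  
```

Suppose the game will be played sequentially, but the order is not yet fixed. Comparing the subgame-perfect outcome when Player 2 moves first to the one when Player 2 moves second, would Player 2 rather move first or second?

first

If R leads: Player 2's best replies are A→c1, B→c3, C→c3, D→c1; R's induced payoffs -8, 0, 4, 3; outcome (C, c3), payoffs (4, 8).
If Player 2 leads: R's best replies are c1→D, c2→B, c3→A; Player 2's induced payoffs 9, 1, -2; outcome (D, c1), payoffs (3, 9).
Player 2 gets 9 moving first and 8 moving second, so Player 2 prefers to move first.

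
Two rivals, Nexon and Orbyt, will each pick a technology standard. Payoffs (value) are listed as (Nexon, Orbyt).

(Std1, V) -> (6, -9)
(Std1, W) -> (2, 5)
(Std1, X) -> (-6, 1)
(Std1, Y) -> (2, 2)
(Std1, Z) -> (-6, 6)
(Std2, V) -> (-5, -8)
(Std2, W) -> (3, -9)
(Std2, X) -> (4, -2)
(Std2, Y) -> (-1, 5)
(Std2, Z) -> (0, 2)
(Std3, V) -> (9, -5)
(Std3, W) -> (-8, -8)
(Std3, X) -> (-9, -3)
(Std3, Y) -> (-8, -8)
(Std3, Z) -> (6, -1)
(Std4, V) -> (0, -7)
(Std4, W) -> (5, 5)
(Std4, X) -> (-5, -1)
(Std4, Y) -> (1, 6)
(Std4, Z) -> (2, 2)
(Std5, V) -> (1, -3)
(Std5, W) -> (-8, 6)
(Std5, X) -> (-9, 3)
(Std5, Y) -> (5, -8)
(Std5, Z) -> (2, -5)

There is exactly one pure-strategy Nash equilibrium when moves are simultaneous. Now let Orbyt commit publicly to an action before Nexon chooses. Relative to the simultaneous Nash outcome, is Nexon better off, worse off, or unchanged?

worse off

Backward induction with Orbyt moving first.
- V: Nexon compares 6, -5, 9, 0, 1 and picks Std3; Orbyt would get -5.
- W: Nexon compares 2, 3, -8, 5, -8 and picks Std4; Orbyt would get 5.
- X: Nexon compares -6, 4, -9, -5, -9 and picks Std2; Orbyt would get -2.
- Y: Nexon compares 2, -1, -8, 1, 5 and picks Std5; Orbyt would get -8.
- Z: Nexon compares -6, 0, 6, 2, 2 and picks Std3; Orbyt would get -1.
Orbyt's induced payoffs are -5, 5, -2, -8, -1, so Orbyt commits to W. Subgame-perfect outcome: (Std4, W) with payoffs (5, 5).
Under simultaneous play:
Nexon's best replies: V→Std3; W→Std4; X→Std2; Y→Std5; Z→Std3.
Orbyt's best replies: Std1→Z; Std2→Y; Std3→Z; Std4→Y; Std5→W.
Only (Std3, Z) has each player best-responding; Nash payoffs (6, -1).
Nexon earns 5 sequentially versus 6 at the Nash outcome: worse off.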